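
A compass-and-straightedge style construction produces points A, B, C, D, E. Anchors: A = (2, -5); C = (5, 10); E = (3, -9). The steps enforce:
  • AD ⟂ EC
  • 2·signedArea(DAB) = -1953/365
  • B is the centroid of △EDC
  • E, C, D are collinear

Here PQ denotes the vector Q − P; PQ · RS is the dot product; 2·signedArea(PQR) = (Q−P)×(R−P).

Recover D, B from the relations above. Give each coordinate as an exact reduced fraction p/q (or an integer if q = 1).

B = (4163/1095, -1514/1095)
D = (1243/365, -1879/365)

1. D_x = 1243/365  [E, C, D are collinear ∩ AD ⟂ EC]
2. D_y = -1879/365  [E, C, D are collinear ∩ AD ⟂ EC]
   → D = (1243/365, -1879/365)
3. B_x = 4163/1095  [B is the centroid of △EDC]
4. B_y = -1514/1095  [B is the centroid of △EDC]
   → B = (4163/1095, -1514/1095)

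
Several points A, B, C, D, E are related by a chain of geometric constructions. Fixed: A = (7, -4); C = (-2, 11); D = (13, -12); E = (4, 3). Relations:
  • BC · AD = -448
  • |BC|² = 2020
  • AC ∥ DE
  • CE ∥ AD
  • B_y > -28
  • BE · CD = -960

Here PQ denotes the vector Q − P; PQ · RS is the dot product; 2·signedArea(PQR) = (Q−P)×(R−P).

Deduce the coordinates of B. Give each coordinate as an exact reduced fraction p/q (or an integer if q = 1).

1. B_x = 22  [BE · CD = -960 ∩ BC · AD = -448]
2. B_y = -27  [BE · CD = -960 ∩ BC · AD = -448]
   → B = (22, -27)

B = (22, -27)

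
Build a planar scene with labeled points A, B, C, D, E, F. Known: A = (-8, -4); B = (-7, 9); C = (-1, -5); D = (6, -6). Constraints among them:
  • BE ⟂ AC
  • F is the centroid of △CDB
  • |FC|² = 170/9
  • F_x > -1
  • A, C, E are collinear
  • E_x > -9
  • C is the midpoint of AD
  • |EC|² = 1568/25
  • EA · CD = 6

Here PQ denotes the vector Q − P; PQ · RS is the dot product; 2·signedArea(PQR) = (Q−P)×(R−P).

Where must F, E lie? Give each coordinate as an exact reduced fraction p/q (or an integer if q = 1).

1. F_x = -2/3  [F is the centroid of △CDB]
2. F_y = -2/3  [F is the centroid of △CDB]
   → F = (-2/3, -2/3)
3. E_x = -221/25  [A, C, E are collinear ∩ BE ⟂ AC]
4. E_y = -97/25  [A, C, E are collinear ∩ BE ⟂ AC]
   → E = (-221/25, -97/25)

E = (-221/25, -97/25)
F = (-2/3, -2/3)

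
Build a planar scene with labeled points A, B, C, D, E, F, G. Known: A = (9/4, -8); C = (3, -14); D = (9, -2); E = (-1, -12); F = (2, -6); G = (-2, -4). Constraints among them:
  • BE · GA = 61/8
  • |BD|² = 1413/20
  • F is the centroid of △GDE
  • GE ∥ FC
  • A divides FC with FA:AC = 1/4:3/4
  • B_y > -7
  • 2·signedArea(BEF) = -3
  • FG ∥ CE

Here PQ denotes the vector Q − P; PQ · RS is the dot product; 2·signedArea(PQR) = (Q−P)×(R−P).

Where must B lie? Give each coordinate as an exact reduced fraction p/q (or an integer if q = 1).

1. B_x = 21/10  [2·signedArea(BEF) = -3 ∩ BE · GA = 61/8]
2. B_y = -34/5  [2·signedArea(BEF) = -3 ∩ BE · GA = 61/8]
   → B = (21/10, -34/5)

B = (21/10, -34/5)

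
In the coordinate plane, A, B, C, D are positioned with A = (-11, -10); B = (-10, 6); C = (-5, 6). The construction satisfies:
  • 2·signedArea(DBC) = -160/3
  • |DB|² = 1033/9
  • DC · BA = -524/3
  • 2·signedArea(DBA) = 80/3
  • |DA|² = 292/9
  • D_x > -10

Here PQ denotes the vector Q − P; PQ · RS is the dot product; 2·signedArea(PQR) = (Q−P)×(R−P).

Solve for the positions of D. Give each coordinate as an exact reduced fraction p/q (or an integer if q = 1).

D = (-9, -14/3)

1. D_x = -9  [2·signedArea(DBA) = 80/3 ∩ DC · BA = -524/3]
2. D_y = -14/3  [2·signedArea(DBA) = 80/3 ∩ DC · BA = -524/3]
   → D = (-9, -14/3)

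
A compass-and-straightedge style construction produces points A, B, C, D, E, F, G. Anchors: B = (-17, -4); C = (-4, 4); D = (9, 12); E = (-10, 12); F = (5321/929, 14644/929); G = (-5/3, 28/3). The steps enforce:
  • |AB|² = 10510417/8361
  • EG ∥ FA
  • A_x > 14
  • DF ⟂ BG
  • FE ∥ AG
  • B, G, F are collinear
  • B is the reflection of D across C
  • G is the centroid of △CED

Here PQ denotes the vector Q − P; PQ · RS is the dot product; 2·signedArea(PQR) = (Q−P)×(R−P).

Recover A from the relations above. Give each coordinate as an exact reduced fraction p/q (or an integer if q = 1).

1. A_x = 39188/2787  [FE ∥ AG ∩ EG ∥ FA]
2. A_y = 36500/2787  [FE ∥ AG ∩ EG ∥ FA]
   → A = (39188/2787, 36500/2787)

A = (39188/2787, 36500/2787)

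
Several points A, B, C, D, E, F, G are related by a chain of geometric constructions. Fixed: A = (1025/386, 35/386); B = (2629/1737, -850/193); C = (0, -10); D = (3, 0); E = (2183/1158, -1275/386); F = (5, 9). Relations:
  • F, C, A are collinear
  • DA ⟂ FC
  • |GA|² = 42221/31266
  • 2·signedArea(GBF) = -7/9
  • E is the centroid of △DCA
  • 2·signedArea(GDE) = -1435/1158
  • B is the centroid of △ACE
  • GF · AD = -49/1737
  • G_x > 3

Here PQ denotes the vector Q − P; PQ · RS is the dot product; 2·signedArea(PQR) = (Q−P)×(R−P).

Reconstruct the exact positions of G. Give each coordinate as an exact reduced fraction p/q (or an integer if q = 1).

G = (5258/1737, 230/193)

1. G_x = 5258/1737  [2·signedArea(GDE) = -1435/1158 ∩ GF · AD = -49/1737]
2. G_y = 230/193  [2·signedArea(GDE) = -1435/1158 ∩ GF · AD = -49/1737]
   → G = (5258/1737, 230/193)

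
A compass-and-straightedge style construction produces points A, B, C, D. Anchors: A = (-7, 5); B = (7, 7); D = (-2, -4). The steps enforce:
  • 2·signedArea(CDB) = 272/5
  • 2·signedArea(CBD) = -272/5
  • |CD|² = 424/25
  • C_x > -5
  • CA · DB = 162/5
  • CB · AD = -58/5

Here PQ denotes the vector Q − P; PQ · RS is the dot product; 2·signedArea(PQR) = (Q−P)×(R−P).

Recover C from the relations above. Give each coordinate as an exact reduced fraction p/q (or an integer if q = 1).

C = (-4, -2/5)

1. C_x = -4  [2·signedArea(CDB) = 272/5 ∩ CB · AD = -58/5]
2. C_y = -2/5  [2·signedArea(CDB) = 272/5 ∩ CB · AD = -58/5]
   → C = (-4, -2/5)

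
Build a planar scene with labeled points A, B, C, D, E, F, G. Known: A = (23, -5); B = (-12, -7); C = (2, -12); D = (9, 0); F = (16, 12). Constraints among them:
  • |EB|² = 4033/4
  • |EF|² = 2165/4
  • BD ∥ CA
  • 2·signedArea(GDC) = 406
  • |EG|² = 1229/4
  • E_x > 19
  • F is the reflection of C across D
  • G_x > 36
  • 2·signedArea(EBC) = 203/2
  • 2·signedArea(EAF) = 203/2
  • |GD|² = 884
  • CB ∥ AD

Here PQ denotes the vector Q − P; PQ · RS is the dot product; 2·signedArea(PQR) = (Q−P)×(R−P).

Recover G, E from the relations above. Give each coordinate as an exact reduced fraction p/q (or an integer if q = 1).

E = (39/2, -11)
G = (37, -10)

1. G_x = 37  [line 12·x + -7·y + -514 = 0 ∩ |GD|² = 884]
2. G_y = -10  [line 12·x + -7·y + -514 = 0 ∩ |GD|² = 884]
   → G = (37, -10)
3. E_x = 39/2  [2·signedArea(EAF) = 203/2 ∩ 2·signedArea(EBC) = 203/2]
4. E_y = -11  [2·signedArea(EAF) = 203/2 ∩ 2·signedArea(EBC) = 203/2]
   → E = (39/2, -11)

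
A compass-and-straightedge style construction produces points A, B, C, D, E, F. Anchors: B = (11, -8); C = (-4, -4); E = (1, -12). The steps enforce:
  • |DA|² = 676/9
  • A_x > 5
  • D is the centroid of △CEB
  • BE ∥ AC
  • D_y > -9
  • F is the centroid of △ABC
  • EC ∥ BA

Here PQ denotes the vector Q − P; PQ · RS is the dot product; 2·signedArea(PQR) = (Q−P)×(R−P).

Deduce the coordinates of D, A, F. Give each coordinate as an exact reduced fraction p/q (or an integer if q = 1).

A = (6, 0)
D = (8/3, -8)
F = (13/3, -4)

1. D_x = 8/3  [D is the centroid of △CEB]
2. D_y = -8  [D is the centroid of △CEB]
   → D = (8/3, -8)
3. A_x = 6  [BE ∥ AC ∩ EC ∥ BA]
4. A_y = 0  [BE ∥ AC ∩ EC ∥ BA]
   → A = (6, 0)
5. F_x = 13/3  [F is the centroid of △ABC]
6. F_y = -4  [F is the centroid of △ABC]
   → F = (13/3, -4)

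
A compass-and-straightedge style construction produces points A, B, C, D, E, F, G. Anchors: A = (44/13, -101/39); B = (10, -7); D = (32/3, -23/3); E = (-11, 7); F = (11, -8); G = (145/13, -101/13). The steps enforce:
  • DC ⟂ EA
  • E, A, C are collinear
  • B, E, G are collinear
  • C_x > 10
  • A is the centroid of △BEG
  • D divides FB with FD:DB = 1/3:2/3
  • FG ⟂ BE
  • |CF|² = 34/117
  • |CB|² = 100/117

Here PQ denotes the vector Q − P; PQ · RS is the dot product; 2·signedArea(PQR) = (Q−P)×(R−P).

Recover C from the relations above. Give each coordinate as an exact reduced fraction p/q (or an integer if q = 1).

1. C_x = 140/13  [E, A, C are collinear ∩ DC ⟂ EA]
2. C_y = -293/39  [E, A, C are collinear ∩ DC ⟂ EA]
   → C = (140/13, -293/39)

C = (140/13, -293/39)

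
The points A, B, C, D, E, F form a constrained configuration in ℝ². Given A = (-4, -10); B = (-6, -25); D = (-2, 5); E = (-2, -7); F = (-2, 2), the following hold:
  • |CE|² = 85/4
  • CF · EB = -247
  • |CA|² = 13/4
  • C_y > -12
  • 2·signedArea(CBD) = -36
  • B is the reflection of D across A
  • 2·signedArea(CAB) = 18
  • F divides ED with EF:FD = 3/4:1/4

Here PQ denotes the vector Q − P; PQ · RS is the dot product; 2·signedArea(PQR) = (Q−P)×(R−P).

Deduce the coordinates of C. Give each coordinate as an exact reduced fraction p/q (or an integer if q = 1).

C = (-3, -23/2)

1. C_x = -3  [2·signedArea(CAB) = 18 ∩ CF · EB = -247]
2. C_y = -23/2  [2·signedArea(CAB) = 18 ∩ CF · EB = -247]
   → C = (-3, -23/2)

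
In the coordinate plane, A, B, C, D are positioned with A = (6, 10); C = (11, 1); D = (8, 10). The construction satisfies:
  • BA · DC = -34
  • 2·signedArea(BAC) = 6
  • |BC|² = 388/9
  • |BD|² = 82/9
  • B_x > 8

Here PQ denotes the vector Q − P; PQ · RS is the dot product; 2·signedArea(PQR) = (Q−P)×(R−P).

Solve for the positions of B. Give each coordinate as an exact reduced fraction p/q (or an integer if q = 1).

B = (25/3, 7)

1. B_x = 25/3  [BA · DC = -34 ∩ 2·signedArea(BAC) = 6]
2. B_y = 7  [BA · DC = -34 ∩ 2·signedArea(BAC) = 6]
   → B = (25/3, 7)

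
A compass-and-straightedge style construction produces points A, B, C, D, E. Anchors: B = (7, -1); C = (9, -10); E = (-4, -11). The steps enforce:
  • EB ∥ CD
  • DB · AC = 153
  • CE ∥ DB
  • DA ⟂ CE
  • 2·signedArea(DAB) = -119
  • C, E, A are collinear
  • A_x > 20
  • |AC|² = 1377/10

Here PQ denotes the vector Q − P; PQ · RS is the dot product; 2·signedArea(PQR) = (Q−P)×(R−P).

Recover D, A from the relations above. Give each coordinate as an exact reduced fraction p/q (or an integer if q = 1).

1. D_x = 20  [CE ∥ DB ∩ EB ∥ CD]
2. D_y = 0  [CE ∥ DB ∩ EB ∥ CD]
   → D = (20, 0)
3. A_x = 207/10  [C, E, A are collinear ∩ DA ⟂ CE]
4. A_y = -91/10  [C, E, A are collinear ∩ DA ⟂ CE]
   → A = (207/10, -91/10)

A = (207/10, -91/10)
D = (20, 0)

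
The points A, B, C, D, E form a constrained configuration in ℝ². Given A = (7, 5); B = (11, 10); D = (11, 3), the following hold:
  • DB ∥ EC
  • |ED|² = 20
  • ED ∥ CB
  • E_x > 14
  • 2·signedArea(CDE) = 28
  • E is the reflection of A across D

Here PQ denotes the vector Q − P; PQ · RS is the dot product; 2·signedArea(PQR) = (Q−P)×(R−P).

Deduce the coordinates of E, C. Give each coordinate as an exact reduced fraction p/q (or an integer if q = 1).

1. E_x = 15  [E is the reflection of A across D]
2. E_y = 1  [E is the reflection of A across D]
   → E = (15, 1)
3. C_x = 15  [ED ∥ CB ∩ DB ∥ EC]
4. C_y = 8  [ED ∥ CB ∩ DB ∥ EC]
   → C = (15, 8)

C = (15, 8)
E = (15, 1)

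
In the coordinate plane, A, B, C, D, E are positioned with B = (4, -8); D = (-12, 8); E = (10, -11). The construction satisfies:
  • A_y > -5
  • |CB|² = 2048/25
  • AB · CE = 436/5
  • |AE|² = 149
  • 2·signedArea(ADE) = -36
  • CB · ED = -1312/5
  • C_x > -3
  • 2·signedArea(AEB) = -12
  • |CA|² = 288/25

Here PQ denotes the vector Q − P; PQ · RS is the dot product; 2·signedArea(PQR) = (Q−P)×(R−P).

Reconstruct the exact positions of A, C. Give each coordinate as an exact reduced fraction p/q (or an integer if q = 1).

1. A_x = 0  [2·signedArea(ADE) = -36 ∩ 2·signedArea(AEB) = -12]
2. A_y = -4  [2·signedArea(ADE) = -36 ∩ 2·signedArea(AEB) = -12]
   → A = (0, -4)
3. C_x = -12/5  [CB · ED = -1312/5 ∩ AB · CE = 436/5]
4. C_y = -8/5  [CB · ED = -1312/5 ∩ AB · CE = 436/5]
   → C = (-12/5, -8/5)

A = (0, -4)
C = (-12/5, -8/5)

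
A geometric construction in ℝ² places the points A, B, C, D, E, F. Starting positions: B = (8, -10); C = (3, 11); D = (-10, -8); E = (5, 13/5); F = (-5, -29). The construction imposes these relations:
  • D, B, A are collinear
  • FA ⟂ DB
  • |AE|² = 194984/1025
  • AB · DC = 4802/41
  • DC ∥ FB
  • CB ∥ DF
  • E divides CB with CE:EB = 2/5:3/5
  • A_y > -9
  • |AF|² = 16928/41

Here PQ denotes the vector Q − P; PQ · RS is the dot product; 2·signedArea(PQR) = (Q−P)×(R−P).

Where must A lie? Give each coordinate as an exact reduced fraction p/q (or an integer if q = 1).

A = (-113/41, -361/41)

1. A_x = -113/41  [D, B, A are collinear ∩ FA ⟂ DB]
2. A_y = -361/41  [D, B, A are collinear ∩ FA ⟂ DB]
   → A = (-113/41, -361/41)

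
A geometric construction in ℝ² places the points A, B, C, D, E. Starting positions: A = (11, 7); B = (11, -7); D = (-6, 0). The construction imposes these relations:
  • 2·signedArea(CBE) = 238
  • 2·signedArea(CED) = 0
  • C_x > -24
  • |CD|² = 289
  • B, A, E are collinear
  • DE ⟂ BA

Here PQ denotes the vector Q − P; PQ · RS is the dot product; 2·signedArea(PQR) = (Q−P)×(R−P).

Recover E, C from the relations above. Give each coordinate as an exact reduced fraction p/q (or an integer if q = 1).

C = (-23, 0)
E = (11, 0)

1. E_x = 11  [B, A, E are collinear ∩ DE ⟂ BA]
2. E_y = 0  [B, A, E are collinear ∩ DE ⟂ BA]
   → E = (11, 0)
3. C_x = -23  [2·signedArea(CED) = 0 ∩ 2·signedArea(CBE) = 238]
4. C_y = 0  [2·signedArea(CED) = 0 ∩ 2·signedArea(CBE) = 238]
   → C = (-23, 0)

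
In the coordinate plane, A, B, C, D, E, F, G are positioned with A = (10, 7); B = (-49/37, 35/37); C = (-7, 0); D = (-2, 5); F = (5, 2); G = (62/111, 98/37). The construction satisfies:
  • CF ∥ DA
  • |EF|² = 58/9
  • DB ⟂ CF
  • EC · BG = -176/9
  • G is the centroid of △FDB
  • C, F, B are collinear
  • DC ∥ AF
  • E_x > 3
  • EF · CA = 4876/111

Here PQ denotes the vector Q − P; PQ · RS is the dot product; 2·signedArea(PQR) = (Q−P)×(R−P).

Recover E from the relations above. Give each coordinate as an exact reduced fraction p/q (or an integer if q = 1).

E = (346/111, 11/37)

1. E_x = 346/111  [EF · CA = 4876/111 ∩ EC · BG = -176/9]
2. E_y = 11/37  [EF · CA = 4876/111 ∩ EC · BG = -176/9]
   → E = (346/111, 11/37)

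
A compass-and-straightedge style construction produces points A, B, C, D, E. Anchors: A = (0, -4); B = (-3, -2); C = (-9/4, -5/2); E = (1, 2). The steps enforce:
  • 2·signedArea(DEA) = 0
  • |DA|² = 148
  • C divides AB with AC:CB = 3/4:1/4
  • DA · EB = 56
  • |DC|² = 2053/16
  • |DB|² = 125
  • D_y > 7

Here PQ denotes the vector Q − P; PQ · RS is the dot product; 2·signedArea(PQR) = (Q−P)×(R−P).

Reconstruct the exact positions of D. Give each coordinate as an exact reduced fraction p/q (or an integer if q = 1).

D = (2, 8)

1. D_x = 2  [2·signedArea(DEA) = 0 ∩ DA · EB = 56]
2. D_y = 8  [2·signedArea(DEA) = 0 ∩ DA · EB = 56]
   → D = (2, 8)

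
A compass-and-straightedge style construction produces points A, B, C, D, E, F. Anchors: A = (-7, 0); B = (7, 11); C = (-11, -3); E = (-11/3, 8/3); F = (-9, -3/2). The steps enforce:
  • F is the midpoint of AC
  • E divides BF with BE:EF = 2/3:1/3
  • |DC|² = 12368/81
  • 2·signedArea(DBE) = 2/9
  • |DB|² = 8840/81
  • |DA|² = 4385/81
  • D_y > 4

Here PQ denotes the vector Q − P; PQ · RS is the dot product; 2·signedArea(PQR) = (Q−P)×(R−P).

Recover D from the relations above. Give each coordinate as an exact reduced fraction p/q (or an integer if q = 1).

1. D_x = -11/9  [line 25/3·x + -32/3·y + 529/9 = 0 ∩ |DC|² = 12368/81]
2. D_y = 41/9  [line 25/3·x + -32/3·y + 529/9 = 0 ∩ |DC|² = 12368/81]
   → D = (-11/9, 41/9)

D = (-11/9, 41/9)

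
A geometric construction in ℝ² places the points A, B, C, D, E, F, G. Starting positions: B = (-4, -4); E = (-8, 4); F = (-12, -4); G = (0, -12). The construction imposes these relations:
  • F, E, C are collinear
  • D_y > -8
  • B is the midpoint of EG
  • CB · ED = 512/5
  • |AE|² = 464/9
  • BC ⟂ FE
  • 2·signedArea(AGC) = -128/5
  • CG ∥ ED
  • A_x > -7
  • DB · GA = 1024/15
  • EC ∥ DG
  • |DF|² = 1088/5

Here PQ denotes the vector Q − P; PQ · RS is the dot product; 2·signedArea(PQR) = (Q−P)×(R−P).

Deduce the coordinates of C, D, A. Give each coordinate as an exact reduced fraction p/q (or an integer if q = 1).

1. C_x = -52/5  [F, E, C are collinear ∩ BC ⟂ FE]
2. C_y = -4/5  [F, E, C are collinear ∩ BC ⟂ FE]
   → C = (-52/5, -4/5)
3. D_x = 12/5  [EC ∥ DG ∩ CG ∥ ED]
4. D_y = -36/5  [EC ∥ DG ∩ CG ∥ ED]
   → D = (12/5, -36/5)
5. A_x = -92/15  [2·signedArea(AGC) = -128/5 ∩ DB · GA = 1024/15]
6. A_y = -44/15  [2·signedArea(AGC) = -128/5 ∩ DB · GA = 1024/15]
   → A = (-92/15, -44/15)

A = (-92/15, -44/15)
C = (-52/5, -4/5)
D = (12/5, -36/5)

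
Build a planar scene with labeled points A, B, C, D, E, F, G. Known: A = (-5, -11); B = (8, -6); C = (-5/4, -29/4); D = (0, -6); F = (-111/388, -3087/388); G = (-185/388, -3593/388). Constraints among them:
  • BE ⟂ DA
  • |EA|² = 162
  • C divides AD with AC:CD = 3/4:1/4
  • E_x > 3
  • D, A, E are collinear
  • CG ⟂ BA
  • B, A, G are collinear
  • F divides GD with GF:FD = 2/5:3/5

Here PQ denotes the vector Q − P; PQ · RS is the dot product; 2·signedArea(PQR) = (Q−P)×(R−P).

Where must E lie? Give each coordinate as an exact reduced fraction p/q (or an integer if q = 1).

E = (4, -2)

1. E_x = 4  [D, A, E are collinear ∩ BE ⟂ DA]
2. E_y = -2  [D, A, E are collinear ∩ BE ⟂ DA]
   → E = (4, -2)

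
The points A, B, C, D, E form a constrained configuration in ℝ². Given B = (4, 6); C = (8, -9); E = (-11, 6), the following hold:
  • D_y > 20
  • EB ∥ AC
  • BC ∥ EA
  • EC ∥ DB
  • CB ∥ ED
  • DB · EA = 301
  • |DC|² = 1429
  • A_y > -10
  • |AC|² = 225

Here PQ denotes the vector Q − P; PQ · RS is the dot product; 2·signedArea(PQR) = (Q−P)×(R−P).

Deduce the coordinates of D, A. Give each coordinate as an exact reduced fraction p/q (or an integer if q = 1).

A = (-7, -9)
D = (-15, 21)

1. D_x = -15  [EC ∥ DB ∩ CB ∥ ED]
2. D_y = 21  [EC ∥ DB ∩ CB ∥ ED]
   → D = (-15, 21)
3. A_x = -7  [EB ∥ AC ∩ BC ∥ EA]
4. A_y = -9  [EB ∥ AC ∩ BC ∥ EA]
   → A = (-7, -9)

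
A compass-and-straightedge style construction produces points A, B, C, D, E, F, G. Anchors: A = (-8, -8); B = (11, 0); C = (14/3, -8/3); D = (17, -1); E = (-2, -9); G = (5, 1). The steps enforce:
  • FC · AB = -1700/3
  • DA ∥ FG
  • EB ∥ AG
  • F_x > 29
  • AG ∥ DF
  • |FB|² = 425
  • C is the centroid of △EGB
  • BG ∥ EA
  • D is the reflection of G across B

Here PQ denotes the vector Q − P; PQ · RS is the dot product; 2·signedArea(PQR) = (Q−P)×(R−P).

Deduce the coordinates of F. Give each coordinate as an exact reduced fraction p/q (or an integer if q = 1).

F = (30, 8)

1. F_x = 30  [DA ∥ FG ∩ AG ∥ DF]
2. F_y = 8  [DA ∥ FG ∩ AG ∥ DF]
   → F = (30, 8)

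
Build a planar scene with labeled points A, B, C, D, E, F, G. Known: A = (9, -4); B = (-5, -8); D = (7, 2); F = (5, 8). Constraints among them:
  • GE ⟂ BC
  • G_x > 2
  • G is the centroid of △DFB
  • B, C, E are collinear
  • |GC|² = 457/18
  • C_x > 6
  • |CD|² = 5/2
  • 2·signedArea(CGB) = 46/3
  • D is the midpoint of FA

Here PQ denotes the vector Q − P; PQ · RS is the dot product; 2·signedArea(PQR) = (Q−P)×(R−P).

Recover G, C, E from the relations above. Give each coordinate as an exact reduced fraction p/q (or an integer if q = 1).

C = (13/2, 7/2)
E = (3, 0)
G = (7/3, 2/3)

1. G_x = 7/3  [G is the centroid of △DFB]
2. G_y = 2/3  [G is the centroid of △DFB]
   → G = (7/3, 2/3)
3. C_x = 13/2  [line 26/3·x + -22/3·y + -92/3 = 0 ∩ |CD|² = 5/2]
4. C_y = 7/2  [line 26/3·x + -22/3·y + -92/3 = 0 ∩ |CD|² = 5/2]
   → C = (13/2, 7/2)
5. E_x = 3  [B, C, E are collinear ∩ GE ⟂ BC]
6. E_y = 0  [B, C, E are collinear ∩ GE ⟂ BC]
   → E = (3, 0)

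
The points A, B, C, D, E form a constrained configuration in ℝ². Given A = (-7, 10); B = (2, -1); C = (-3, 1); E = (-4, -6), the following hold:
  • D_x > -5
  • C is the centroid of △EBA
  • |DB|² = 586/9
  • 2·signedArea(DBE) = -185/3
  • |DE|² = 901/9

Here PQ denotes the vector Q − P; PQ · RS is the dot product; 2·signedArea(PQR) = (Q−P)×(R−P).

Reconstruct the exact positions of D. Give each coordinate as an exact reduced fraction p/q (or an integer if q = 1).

D = (-13/3, 4)

1. D_x = -13/3  [line 5·x + -6·y + 137/3 = 0 ∩ |DE|² = 901/9]
2. D_y = 4  [line 5·x + -6·y + 137/3 = 0 ∩ |DE|² = 901/9]
   → D = (-13/3, 4)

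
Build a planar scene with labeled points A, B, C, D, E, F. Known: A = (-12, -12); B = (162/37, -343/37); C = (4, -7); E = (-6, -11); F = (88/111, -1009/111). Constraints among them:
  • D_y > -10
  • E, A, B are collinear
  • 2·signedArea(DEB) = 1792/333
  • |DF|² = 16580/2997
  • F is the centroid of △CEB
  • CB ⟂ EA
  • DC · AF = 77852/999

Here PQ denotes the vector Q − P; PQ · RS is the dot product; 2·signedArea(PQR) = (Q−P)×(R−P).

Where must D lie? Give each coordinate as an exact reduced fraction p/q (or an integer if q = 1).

1. D_x = -490/333  [DC · AF = 77852/999 ∩ 2·signedArea(DEB) = 1792/333]
2. D_y = -3239/333  [DC · AF = 77852/999 ∩ 2·signedArea(DEB) = 1792/333]
   → D = (-490/333, -3239/333)

D = (-490/333, -3239/333)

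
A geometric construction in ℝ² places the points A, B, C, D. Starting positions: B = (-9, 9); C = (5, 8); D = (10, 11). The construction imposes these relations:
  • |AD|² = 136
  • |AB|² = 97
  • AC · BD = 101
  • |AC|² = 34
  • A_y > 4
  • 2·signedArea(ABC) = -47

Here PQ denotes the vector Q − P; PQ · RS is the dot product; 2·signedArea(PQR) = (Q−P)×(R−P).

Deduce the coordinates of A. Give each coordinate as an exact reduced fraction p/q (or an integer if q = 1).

1. A_x = 0  [AC · BD = 101 ∩ 2·signedArea(ABC) = -47]
2. A_y = 5  [AC · BD = 101 ∩ 2·signedArea(ABC) = -47]
   → A = (0, 5)

A = (0, 5)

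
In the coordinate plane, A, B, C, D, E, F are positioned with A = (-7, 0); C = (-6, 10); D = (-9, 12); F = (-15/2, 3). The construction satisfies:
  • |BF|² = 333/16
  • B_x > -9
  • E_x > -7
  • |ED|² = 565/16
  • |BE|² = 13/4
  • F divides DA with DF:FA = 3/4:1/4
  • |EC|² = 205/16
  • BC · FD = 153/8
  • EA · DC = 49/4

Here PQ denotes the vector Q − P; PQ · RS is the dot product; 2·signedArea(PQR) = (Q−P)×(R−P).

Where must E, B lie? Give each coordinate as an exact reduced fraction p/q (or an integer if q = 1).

1. B_x = -33/4  [line 3/2·x + -9·y + 639/8 = 0 ∩ |BF|² = 333/16]
2. B_y = 15/2  [line 3/2·x + -9·y + 639/8 = 0 ∩ |BF|² = 333/16]
   → B = (-33/4, 15/2)
3. E_x = -27/4  [line -3·x + 2·y + -133/4 = 0 ∩ |BE|² = 13/4]
4. E_y = 13/2  [line -3·x + 2·y + -133/4 = 0 ∩ |BE|² = 13/4]
   → E = (-27/4, 13/2)

B = (-33/4, 15/2)
E = (-27/4, 13/2)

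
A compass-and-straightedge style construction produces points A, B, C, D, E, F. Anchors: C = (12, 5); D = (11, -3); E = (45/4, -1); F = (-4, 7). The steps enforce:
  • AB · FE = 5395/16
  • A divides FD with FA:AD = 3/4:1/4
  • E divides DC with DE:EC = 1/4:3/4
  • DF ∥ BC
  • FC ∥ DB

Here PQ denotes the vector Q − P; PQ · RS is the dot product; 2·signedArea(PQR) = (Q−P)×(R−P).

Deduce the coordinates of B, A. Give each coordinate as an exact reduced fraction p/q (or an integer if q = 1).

1. B_x = 27  [DF ∥ BC ∩ FC ∥ DB]
2. B_y = -5  [DF ∥ BC ∩ FC ∥ DB]
   → B = (27, -5)
3. A_x = 29/4  [A divides FD with FA:AD = 3/4:1/4]
4. A_y = -1/2  [A divides FD with FA:AD = 3/4:1/4]
   → A = (29/4, -1/2)

A = (29/4, -1/2)
B = (27, -5)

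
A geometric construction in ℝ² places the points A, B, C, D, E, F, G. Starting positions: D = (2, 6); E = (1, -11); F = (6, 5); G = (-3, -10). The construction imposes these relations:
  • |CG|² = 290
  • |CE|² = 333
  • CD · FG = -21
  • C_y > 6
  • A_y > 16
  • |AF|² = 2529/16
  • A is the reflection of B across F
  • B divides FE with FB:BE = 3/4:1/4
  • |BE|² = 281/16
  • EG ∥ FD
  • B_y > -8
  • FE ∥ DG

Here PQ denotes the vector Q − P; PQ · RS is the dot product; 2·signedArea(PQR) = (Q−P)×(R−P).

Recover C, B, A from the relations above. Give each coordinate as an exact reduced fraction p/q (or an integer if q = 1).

1. C_x = -2  [line 9·x + 15·y + -87 = 0 ∩ |CE|² = 333]
2. C_y = 7  [line 9·x + 15·y + -87 = 0 ∩ |CE|² = 333]
   → C = (-2, 7)
3. B_x = 9/4  [B divides FE with FB:BE = 3/4:1/4]
4. B_y = -7  [B divides FE with FB:BE = 3/4:1/4]
   → B = (9/4, -7)
5. A_x = 39/4  [A is the reflection of B across F]
6. A_y = 17  [A is the reflection of B across F]
   → A = (39/4, 17)

A = (39/4, 17)
B = (9/4, -7)
C = (-2, 7)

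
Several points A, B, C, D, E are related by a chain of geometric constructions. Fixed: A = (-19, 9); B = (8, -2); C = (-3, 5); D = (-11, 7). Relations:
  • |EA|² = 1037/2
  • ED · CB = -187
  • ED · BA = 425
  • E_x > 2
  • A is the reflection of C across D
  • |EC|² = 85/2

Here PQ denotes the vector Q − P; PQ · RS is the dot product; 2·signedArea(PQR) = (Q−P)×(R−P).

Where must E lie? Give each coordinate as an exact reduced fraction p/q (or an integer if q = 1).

E = (5/2, 3/2)

1. E_x = 5/2  [ED · CB = -187 ∩ ED · BA = 425]
2. E_y = 3/2  [ED · CB = -187 ∩ ED · BA = 425]
   → E = (5/2, 3/2)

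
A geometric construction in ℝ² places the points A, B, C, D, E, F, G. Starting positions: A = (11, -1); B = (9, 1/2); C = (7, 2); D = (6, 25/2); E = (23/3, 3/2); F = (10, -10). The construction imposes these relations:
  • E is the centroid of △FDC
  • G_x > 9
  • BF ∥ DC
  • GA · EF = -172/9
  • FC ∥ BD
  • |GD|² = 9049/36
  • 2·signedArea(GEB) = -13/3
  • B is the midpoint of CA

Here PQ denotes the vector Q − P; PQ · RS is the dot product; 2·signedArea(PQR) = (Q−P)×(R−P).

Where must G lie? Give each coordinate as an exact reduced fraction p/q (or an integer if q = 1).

1. G_x = 28/3  [GA · EF = -172/9 ∩ 2·signedArea(GEB) = -13/3]
2. G_y = -3  [GA · EF = -172/9 ∩ 2·signedArea(GEB) = -13/3]
   → G = (28/3, -3)

G = (28/3, -3)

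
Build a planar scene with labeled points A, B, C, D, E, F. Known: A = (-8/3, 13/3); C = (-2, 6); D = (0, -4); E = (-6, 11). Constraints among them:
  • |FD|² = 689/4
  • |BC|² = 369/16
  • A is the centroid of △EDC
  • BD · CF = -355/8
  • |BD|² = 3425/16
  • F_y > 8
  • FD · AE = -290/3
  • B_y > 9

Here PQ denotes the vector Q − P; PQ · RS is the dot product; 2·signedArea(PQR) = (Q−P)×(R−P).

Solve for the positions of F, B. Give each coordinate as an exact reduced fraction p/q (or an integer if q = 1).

B = (-5, 39/4)
F = (-4, 17/2)

1. F_x = -4  [line 10/3·x + -20/3·y + 70 = 0 ∩ |FD|² = 689/4]
2. F_y = 17/2  [line 10/3·x + -20/3·y + 70 = 0 ∩ |FD|² = 689/4]
   → F = (-4, 17/2)
3. B_x = -5  [line 2·x + -5/2·y + 275/8 = 0 ∩ |BC|² = 369/16]
4. B_y = 39/4  [line 2·x + -5/2·y + 275/8 = 0 ∩ |BC|² = 369/16]
   → B = (-5, 39/4)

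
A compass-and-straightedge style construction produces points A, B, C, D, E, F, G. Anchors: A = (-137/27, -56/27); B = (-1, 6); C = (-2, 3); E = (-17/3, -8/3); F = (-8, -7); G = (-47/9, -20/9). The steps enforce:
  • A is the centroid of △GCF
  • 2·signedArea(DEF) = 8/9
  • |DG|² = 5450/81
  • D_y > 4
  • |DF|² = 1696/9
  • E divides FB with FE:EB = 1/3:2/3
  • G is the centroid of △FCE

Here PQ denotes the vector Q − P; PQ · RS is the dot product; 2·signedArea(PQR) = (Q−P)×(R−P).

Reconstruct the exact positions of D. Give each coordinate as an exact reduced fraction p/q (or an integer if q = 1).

D = (-4/3, 5)

1. D_x = -4/3  [line 13/3·x + -7/3·y + 157/9 = 0 ∩ |DG|² = 5450/81]
2. D_y = 5  [line 13/3·x + -7/3·y + 157/9 = 0 ∩ |DG|² = 5450/81]
   → D = (-4/3, 5)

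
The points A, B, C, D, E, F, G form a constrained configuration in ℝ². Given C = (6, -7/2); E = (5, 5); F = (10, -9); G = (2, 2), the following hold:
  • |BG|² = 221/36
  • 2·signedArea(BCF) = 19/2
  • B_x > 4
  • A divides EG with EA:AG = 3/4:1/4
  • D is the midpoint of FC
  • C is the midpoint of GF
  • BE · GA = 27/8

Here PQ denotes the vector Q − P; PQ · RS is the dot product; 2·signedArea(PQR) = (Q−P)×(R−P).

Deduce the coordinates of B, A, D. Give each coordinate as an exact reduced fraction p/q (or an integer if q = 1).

A = (11/4, 11/4)
B = (13/3, 7/6)
D = (8, -25/4)

1. B_x = 13/3  [line 11/2·x + 4·y + -57/2 = 0 ∩ |BG|² = 221/36]
2. B_y = 7/6  [line 11/2·x + 4·y + -57/2 = 0 ∩ |BG|² = 221/36]
   → B = (13/3, 7/6)
3. A_x = 11/4  [A divides EG with EA:AG = 3/4:1/4]
4. A_y = 11/4  [A divides EG with EA:AG = 3/4:1/4]
   → A = (11/4, 11/4)
5. D_x = 8  [D is the midpoint of FC]
6. D_y = -25/4  [D is the midpoint of FC]
   → D = (8, -25/4)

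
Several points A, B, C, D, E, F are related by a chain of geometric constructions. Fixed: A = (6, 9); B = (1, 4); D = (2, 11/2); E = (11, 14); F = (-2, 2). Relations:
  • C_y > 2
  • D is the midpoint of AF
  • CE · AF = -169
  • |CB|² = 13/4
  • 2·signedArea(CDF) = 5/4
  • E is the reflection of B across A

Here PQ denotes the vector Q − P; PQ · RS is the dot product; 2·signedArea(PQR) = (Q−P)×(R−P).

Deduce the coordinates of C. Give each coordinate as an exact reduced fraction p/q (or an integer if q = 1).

C = (-1/2, 3)

1. C_x = -1/2  [2·signedArea(CDF) = 5/4 ∩ CE · AF = -169]
2. C_y = 3  [2·signedArea(CDF) = 5/4 ∩ CE · AF = -169]
   → C = (-1/2, 3)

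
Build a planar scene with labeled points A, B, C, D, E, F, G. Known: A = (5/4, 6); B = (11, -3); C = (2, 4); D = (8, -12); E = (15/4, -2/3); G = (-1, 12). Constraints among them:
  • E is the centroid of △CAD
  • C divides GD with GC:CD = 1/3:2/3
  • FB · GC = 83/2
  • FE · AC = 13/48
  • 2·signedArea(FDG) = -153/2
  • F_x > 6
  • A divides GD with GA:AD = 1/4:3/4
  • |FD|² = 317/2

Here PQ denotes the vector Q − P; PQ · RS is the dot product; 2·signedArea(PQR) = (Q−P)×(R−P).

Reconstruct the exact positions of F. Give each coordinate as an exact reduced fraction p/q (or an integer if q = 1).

F = (13/2, 1/2)

1. F_x = 13/2  [FE · AC = 13/48 ∩ 2·signedArea(FDG) = -153/2]
2. F_y = 1/2  [FE · AC = 13/48 ∩ 2·signedArea(FDG) = -153/2]
   → F = (13/2, 1/2)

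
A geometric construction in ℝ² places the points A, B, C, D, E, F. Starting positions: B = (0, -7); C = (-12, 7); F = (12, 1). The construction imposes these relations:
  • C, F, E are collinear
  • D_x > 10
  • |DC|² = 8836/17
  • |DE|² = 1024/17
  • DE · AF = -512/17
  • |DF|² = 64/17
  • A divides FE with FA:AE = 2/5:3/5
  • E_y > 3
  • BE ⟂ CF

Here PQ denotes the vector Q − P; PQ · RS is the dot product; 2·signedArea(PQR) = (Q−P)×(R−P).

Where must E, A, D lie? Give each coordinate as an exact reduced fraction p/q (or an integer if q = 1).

1. E_x = 44/17  [C, F, E are collinear ∩ BE ⟂ CF]
2. E_y = 57/17  [C, F, E are collinear ∩ BE ⟂ CF]
   → E = (44/17, 57/17)
3. A_x = 140/17  [A divides FE with FA:AE = 2/5:3/5]
4. A_y = 33/17  [A divides FE with FA:AE = 2/5:3/5]
   → A = (140/17, 33/17)
5. D_x = 172/17  [line -64/17·x + 16/17·y + 624/17 = 0 ∩ |DF|² = 64/17]
6. D_y = 25/17  [line -64/17·x + 16/17·y + 624/17 = 0 ∩ |DF|² = 64/17]
   → D = (172/17, 25/17)

A = (140/17, 33/17)
D = (172/17, 25/17)
E = (44/17, 57/17)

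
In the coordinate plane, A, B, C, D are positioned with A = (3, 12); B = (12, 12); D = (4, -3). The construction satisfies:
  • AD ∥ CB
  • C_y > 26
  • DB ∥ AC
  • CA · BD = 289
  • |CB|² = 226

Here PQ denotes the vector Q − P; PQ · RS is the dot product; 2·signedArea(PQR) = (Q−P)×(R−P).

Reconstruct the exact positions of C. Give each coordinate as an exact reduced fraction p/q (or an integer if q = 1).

C = (11, 27)

1. C_x = 11  [AD ∥ CB ∩ DB ∥ AC]
2. C_y = 27  [AD ∥ CB ∩ DB ∥ AC]
   → C = (11, 27)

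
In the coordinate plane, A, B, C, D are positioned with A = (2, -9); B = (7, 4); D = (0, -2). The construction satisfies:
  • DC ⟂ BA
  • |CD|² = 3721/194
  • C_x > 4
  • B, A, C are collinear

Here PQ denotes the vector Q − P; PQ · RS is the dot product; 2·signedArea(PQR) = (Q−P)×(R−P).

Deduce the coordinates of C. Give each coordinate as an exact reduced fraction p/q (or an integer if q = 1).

C = (793/194, -693/194)

1. C_x = 793/194  [B, A, C are collinear ∩ DC ⟂ BA]
2. C_y = -693/194  [B, A, C are collinear ∩ DC ⟂ BA]
   → C = (793/194, -693/194)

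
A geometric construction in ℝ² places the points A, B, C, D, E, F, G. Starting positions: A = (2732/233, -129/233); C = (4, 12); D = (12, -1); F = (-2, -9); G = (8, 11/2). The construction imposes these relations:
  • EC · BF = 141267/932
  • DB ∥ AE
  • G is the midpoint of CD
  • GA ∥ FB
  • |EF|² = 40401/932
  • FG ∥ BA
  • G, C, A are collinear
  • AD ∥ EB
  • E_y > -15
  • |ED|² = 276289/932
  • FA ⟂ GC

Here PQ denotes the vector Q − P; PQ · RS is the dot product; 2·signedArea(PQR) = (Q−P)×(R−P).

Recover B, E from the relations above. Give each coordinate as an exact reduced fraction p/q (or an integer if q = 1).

1. B_x = 402/233  [FG ∥ BA ∩ GA ∥ FB]
2. B_y = -7015/466  [FG ∥ BA ∩ GA ∥ FB]
   → B = (402/233, -7015/466)
3. E_x = 338/233  [AD ∥ EB ∩ DB ∥ AE]
4. E_y = -6807/466  [AD ∥ EB ∩ DB ∥ AE]
   → E = (338/233, -6807/466)

B = (402/233, -7015/466)
E = (338/233, -6807/466)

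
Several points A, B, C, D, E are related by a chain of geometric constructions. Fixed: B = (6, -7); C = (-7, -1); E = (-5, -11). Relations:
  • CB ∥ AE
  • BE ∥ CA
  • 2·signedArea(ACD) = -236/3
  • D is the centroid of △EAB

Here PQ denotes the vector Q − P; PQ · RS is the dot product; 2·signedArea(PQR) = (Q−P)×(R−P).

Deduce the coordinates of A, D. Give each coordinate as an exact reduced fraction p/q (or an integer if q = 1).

1. A_x = -18  [CB ∥ AE ∩ BE ∥ CA]
2. A_y = -5  [CB ∥ AE ∩ BE ∥ CA]
   → A = (-18, -5)
3. D_x = -17/3  [D is the centroid of △EAB]
4. D_y = -23/3  [D is the centroid of △EAB]
   → D = (-17/3, -23/3)

A = (-18, -5)
D = (-17/3, -23/3)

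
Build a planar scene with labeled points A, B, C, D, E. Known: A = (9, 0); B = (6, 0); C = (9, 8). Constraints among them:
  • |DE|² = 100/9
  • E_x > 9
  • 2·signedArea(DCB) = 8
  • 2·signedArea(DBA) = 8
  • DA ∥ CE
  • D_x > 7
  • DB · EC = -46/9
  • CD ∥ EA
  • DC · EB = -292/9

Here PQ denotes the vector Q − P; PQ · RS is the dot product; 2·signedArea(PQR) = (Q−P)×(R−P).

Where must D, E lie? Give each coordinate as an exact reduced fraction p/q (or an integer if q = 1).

D = (8, 8/3)
E = (10, 16/3)

1. D_x = 8  [2·signedArea(DBA) = 8 ∩ 2·signedArea(DCB) = 8]
2. D_y = 8/3  [2·signedArea(DBA) = 8 ∩ 2·signedArea(DCB) = 8]
   → D = (8, 8/3)
3. E_x = 10  [CD ∥ EA ∩ DA ∥ CE]
4. E_y = 16/3  [CD ∥ EA ∩ DA ∥ CE]
   → E = (10, 16/3)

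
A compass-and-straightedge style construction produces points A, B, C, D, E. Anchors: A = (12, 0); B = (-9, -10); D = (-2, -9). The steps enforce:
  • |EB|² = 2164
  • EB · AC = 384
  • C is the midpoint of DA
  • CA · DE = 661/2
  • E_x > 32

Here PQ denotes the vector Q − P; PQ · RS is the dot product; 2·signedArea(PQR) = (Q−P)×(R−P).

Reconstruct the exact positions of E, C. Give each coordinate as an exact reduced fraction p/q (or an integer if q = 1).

C = (5, -9/2)
E = (33, 10)

1. C_x = 5  [C is the midpoint of DA]
2. C_y = -9/2  [C is the midpoint of DA]
   → C = (5, -9/2)
3. E_x = 33  [line 7·x + 9/2·y + -276 = 0 ∩ |EB|² = 2164]
4. E_y = 10  [line 7·x + 9/2·y + -276 = 0 ∩ |EB|² = 2164]
   → E = (33, 10)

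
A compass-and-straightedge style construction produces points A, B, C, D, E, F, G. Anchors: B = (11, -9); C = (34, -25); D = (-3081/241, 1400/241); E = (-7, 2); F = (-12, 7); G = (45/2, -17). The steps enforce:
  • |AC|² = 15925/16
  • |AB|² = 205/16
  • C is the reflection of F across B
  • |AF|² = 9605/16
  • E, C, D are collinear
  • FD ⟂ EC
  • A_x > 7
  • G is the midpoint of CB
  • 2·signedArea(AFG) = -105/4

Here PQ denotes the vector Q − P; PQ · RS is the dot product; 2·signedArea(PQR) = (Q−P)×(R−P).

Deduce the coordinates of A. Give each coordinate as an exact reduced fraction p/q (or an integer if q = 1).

A = (31/4, -15/2)

1. A_x = 31/4  [line 24·x + 69/2·y + 291/4 = 0 ∩ |AF|² = 9605/16]
2. A_y = -15/2  [line 24·x + 69/2·y + 291/4 = 0 ∩ |AF|² = 9605/16]
   → A = (31/4, -15/2)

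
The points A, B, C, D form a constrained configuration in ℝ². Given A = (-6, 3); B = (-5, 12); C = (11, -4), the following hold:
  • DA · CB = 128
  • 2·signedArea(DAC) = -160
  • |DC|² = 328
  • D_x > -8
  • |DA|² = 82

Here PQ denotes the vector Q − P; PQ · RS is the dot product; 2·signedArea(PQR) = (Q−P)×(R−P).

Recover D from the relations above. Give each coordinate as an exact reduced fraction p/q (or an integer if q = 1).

1. D_x = -7  [2·signedArea(DAC) = -160 ∩ DA · CB = 128]
2. D_y = -6  [2·signedArea(DAC) = -160 ∩ DA · CB = 128]
   → D = (-7, -6)

D = (-7, -6)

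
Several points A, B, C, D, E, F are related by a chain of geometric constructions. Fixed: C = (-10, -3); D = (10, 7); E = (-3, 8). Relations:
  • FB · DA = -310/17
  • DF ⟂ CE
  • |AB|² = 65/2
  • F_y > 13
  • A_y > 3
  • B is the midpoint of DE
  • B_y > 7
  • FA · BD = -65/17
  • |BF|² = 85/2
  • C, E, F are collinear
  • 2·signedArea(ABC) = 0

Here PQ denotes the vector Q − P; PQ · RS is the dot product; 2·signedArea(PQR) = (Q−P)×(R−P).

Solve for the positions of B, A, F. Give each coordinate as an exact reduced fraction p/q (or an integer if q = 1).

1. B_x = 7/2  [B is the midpoint of DE]
2. B_y = 15/2  [B is the midpoint of DE]
   → B = (7/2, 15/2)
3. F_x = 5/17  [C, E, F are collinear ∩ DF ⟂ CE]
4. F_y = 224/17  [C, E, F are collinear ∩ DF ⟂ CE]
   → F = (5/17, 224/17)
5. A_x = -1  [2·signedArea(ABC) = 0 ∩ FB · DA = -310/17]
6. A_y = 4  [2·signedArea(ABC) = 0 ∩ FB · DA = -310/17]
   → A = (-1, 4)

A = (-1, 4)
B = (7/2, 15/2)
F = (5/17, 224/17)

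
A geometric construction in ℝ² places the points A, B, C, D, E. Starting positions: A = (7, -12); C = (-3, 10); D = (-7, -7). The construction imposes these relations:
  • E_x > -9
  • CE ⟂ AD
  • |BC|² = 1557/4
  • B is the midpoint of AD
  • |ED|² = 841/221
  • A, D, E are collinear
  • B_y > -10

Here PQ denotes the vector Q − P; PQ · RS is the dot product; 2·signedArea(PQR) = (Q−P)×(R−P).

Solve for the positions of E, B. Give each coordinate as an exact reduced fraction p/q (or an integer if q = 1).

B = (0, -19/2)
E = (-1953/221, -1402/221)

1. E_x = -1953/221  [A, D, E are collinear ∩ CE ⟂ AD]
2. E_y = -1402/221  [A, D, E are collinear ∩ CE ⟂ AD]
   → E = (-1953/221, -1402/221)
3. B_x = 0  [B is the midpoint of AD]
4. B_y = -19/2  [B is the midpoint of AD]
   → B = (0, -19/2)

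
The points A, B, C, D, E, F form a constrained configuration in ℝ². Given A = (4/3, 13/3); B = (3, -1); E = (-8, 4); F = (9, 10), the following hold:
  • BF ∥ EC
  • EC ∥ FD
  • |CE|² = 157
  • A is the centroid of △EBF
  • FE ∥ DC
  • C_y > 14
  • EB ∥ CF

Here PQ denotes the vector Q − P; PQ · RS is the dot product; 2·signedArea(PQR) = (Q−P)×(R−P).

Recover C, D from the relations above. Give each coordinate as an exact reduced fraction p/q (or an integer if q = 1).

C = (-2, 15)
D = (15, 21)

1. C_x = -2  [EB ∥ CF ∩ BF ∥ EC]
2. C_y = 15  [EB ∥ CF ∩ BF ∥ EC]
   → C = (-2, 15)
3. D_x = 15  [FE ∥ DC ∩ EC ∥ FD]
4. D_y = 21  [FE ∥ DC ∩ EC ∥ FD]
   → D = (15, 21)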